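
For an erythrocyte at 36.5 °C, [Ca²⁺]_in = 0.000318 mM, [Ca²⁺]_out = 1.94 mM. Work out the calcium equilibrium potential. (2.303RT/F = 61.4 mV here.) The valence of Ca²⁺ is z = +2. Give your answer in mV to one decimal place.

116.2 mV

E = (61.4/z) · log₁₀([Ca²⁺]_out/[Ca²⁺]_in) with z = +2.
= (61.4/2) · log₁₀(1.94/0.000318) = 30.70 · log₁₀(6101)
= 30.70 · (3.7854) = 116.21 mV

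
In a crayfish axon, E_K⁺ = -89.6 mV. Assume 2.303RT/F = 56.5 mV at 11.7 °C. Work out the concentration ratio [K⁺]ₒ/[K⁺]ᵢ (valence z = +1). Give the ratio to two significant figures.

0.026

log₁₀([out]/[in]) = E·z/(56.5) = -89.6 × 1 / 56.5 = -1.5858
[out]/[in] = 10^(-1.5858) = 0.02595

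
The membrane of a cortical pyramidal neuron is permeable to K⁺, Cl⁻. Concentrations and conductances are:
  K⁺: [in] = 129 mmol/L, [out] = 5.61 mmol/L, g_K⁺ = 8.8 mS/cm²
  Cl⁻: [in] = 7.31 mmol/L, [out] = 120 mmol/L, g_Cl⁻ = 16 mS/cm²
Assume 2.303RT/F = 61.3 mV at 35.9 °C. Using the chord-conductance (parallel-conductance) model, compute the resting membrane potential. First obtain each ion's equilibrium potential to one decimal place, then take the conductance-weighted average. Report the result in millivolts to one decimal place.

-77.7 mV

E_K⁺ = (61.3/1)·log₁₀(5.61/129) = -83.5 mV
E_Cl⁻ = (61.3/-1)·log₁₀(120/7.31) = -74.5 mV
Vm = (Σ gᵢEᵢ)/(Σ gᵢ) = (8.8·-83.5 + 16·-74.5) / (8.8 + 16)
= -1926.80 / 24.8 = -77.69 mV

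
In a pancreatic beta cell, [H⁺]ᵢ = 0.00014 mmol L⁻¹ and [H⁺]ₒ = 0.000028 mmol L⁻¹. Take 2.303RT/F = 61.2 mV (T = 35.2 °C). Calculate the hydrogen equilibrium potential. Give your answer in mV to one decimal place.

-42.8 mV

E = (61.2/z) · log₁₀([H⁺]_out/[H⁺]_in) with z = +1.
= (61.2/1) · log₁₀(0.000028/0.00014) = 61.20 · log₁₀(0.2)
= 61.20 · (-0.6990) = -42.78 mV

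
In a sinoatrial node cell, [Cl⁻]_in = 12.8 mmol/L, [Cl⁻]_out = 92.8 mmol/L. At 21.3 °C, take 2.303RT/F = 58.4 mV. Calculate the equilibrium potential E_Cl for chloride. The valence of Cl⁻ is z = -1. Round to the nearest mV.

-50 mV

E = (58.4/z) · log₁₀([Cl⁻]_out/[Cl⁻]_in) with z = -1.
For an anion, dividing by z = -1 reverses the sign.
= (58.4/-1) · log₁₀(92.8/12.8) = -58.40 · log₁₀(7.25)
= -58.40 · (0.8603) = -50.24 mV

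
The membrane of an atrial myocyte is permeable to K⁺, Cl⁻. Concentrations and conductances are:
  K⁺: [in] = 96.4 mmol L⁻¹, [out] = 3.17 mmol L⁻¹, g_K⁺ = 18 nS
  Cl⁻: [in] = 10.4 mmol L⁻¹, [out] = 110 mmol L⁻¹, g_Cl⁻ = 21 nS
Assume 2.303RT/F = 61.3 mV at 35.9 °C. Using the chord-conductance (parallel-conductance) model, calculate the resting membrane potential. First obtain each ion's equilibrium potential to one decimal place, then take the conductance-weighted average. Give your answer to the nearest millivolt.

-76 mV

E_K⁺ = (61.3/1)·log₁₀(3.17/96.4) = -90.9 mV
E_Cl⁻ = (61.3/-1)·log₁₀(110/10.4) = -62.8 mV
Vm = (Σ gᵢEᵢ)/(Σ gᵢ) = (18·-90.9 + 21·-62.8) / (18 + 21)
= -2955.00 / 39 = -75.77 mV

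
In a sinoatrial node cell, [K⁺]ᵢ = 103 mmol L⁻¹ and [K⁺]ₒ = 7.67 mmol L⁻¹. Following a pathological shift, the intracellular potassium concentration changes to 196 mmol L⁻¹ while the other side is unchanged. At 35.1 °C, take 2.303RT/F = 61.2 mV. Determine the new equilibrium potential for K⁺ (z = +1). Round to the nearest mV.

After the shift: [K⁺]_out = 7.67, [K⁺]_in = 196 mmol L⁻¹.
E_new = (61.2/1)·log₁₀(7.67/196) = 61.20 · (-1.4075) = -86.14 mV

-86 mV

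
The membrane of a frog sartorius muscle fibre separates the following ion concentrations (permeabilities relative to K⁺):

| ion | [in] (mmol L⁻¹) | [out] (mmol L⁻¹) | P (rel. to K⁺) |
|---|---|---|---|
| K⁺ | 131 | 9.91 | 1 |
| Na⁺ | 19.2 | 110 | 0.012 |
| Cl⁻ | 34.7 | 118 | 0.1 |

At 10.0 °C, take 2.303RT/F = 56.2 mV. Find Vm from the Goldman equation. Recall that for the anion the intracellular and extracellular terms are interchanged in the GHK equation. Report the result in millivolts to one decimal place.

Vm = 56.2 · log₁₀[(Σ P·[cation]ₒ + Σ P·[anion]ᵢ) / (Σ P·[cation]ᵢ + Σ P·[anion]ₒ)]
Numerator = 1×9.91 + 0.012×110 + 0.1×34.7 = 14.7
Denominator = 1×131 + 0.012×19.2 + 0.1×118 = 143
Vm = 56.2 · log₁₀(0.10278) = 56.2 × (-0.9881) = -55.53 mV

-55.5 mV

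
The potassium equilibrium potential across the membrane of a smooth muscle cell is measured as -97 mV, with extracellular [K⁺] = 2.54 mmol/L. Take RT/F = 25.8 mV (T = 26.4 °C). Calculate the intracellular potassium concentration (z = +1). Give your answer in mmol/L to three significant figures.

Nernst: E = (25.8/1) · ln([out]/[in]), so ln([out]/[in]) = -97.0 × 1 / 25.8 = -3.7597.
[out]/[in] = e^(-3.7597) = 0.02329.
[in] = 2.54 / 0.02329 = 109.1 mmol/L.

109 mmol/L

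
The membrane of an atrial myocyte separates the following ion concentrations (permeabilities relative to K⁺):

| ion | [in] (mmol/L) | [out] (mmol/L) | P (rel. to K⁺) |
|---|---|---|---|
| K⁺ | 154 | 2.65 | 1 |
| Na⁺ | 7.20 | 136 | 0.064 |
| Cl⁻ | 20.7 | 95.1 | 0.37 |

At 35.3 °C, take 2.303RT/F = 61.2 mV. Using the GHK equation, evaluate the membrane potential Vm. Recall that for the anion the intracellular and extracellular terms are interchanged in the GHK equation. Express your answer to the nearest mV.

-61 mV

Vm = 61.2 · log₁₀[(Σ P·[cation]ₒ + Σ P·[anion]ᵢ) / (Σ P·[cation]ᵢ + Σ P·[anion]ₒ)]
Numerator = 1×2.65 + 0.064×136 + 0.37×20.7 = 19.01
Denominator = 1×154 + 0.064×7.20 + 0.37×95.1 = 189.6
Vm = 61.2 · log₁₀(0.10025) = 61.2 × (-0.9989) = -61.13 mV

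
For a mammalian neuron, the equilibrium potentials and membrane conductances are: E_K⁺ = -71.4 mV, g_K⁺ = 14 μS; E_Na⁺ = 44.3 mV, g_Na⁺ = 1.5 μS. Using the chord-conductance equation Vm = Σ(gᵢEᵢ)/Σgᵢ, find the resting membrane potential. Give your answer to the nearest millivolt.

-60 mV

Σ gᵢEᵢ = 14·(-71.4) + 1.5·(44.3) = -933.15
Σ gᵢ = 14 + 1.5 = 15.5
Vm = -933.15 / 15.5 = -60.20 mV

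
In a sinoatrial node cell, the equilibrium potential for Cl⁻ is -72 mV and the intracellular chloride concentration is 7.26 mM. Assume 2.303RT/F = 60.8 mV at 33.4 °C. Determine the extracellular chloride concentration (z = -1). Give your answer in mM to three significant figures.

Nernst: E = (60.8/-1) · log₁₀([out]/[in]), so log₁₀([out]/[in]) = -72.0 × -1 / 60.8 = 1.1842.
[out]/[in] = 10^(1.1842) = 15.28.
[out] = 15.28 × 7.26 = 111 mM.

111 mM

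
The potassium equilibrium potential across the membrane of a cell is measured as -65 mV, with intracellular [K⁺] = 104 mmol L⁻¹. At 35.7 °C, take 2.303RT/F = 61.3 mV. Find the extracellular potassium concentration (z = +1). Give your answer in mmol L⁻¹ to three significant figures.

9.05 mmol L⁻¹

Nernst: E = (61.3/1) · log₁₀([out]/[in]), so log₁₀([out]/[in]) = -65.0 × 1 / 61.3 = -1.0604.
[out]/[in] = 10^(-1.0604) = 0.08702.
[out] = 0.08702 × 104 = 9.051 mmol L⁻¹.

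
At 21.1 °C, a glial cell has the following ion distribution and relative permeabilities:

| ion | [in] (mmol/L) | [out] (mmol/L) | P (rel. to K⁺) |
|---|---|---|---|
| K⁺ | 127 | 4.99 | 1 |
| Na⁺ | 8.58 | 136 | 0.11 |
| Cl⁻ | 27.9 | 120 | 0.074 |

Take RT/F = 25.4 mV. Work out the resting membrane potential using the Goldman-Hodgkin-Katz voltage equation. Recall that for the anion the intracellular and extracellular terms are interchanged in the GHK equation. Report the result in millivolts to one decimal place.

-46.4 mV

Vm = 25.4 · ln[(Σ P·[cation]ₒ + Σ P·[anion]ᵢ) / (Σ P·[cation]ᵢ + Σ P·[anion]ₒ)]
Numerator = 1×4.99 + 0.11×136 + 0.074×27.9 = 22.01
Denominator = 1×127 + 0.11×8.58 + 0.074×120 = 136.8
Vm = 25.4 · ln(0.1609) = 25.4 × (-1.8270) = -46.41 mV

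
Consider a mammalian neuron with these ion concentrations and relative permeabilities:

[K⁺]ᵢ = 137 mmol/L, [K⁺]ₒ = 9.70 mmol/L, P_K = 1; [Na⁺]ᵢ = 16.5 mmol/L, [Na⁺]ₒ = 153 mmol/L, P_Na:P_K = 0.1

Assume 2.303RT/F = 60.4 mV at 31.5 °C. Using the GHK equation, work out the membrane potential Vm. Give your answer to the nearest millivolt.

Vm = 60.4 · log₁₀[(Σ P·[cation]ₒ + Σ P·[anion]ᵢ) / (Σ P·[cation]ᵢ + Σ P·[anion]ₒ)]
Numerator = 1×9.70 + 0.1×153 = 25
Denominator = 1×137 + 0.1×16.5 = 138.7
Vm = 60.4 · log₁₀(0.18031) = 60.4 × (-0.7440) = -44.94 mV

-45 mV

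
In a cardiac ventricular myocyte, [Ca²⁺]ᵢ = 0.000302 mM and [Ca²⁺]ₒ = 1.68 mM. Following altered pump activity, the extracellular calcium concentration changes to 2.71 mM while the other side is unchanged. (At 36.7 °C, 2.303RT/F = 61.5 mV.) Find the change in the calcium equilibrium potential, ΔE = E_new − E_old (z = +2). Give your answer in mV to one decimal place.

6.4 mV

E_old = (61.5/2)·log₁₀(1.68/0.000302) = 115.17 mV
E_new = (61.5/2)·log₁₀(2.71/0.000302) = 121.55 mV
ΔE = 121.55 − (115.17) = 6.39 mV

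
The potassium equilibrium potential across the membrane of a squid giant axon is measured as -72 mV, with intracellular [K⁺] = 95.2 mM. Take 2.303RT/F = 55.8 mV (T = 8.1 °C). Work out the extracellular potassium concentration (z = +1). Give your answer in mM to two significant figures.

Nernst: E = (55.8/1) · log₁₀([out]/[in]), so log₁₀([out]/[in]) = -72.0 × 1 / 55.8 = -1.2903.
[out]/[in] = 10^(-1.2903) = 0.05125.
[out] = 0.05125 × 95.2 = 4.879 mM.

4.9 mM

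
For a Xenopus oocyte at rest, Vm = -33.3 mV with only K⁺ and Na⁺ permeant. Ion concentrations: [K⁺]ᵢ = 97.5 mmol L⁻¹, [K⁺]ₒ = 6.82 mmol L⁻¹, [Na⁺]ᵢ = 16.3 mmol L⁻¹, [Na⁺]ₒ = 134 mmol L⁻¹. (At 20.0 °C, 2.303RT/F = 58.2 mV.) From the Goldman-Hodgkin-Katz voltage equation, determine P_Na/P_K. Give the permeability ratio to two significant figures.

Let α = P_Na/P_K. GHK: Vm = 58.2·log₁₀[(Kₒ + α·Naₒ)/(Kᵢ + α·Naᵢ)].
10^(Vm/58.2) = 10^(-33.3/58.2) = 0.26782
So 0.26782·(Kᵢ + α·Naᵢ) = Kₒ + α·Naₒ → α = (0.26782·97.5 − 6.82) / (134.0 − 0.26782·16.3)
α = (26.11 − 6.82) / (134.0 − 4.365) = 19.29/129.6 = 0.1488

0.15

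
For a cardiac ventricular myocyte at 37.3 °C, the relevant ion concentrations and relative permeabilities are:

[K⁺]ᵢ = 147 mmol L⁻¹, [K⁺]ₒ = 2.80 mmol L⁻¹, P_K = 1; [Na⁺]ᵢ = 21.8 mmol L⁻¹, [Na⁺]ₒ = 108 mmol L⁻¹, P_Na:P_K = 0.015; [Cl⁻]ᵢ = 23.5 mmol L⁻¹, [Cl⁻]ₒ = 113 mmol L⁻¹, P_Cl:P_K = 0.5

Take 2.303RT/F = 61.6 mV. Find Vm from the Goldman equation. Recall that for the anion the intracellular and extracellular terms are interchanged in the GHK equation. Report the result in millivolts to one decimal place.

-67.8 mV

Vm = 61.6 · log₁₀[(Σ P·[cation]ₒ + Σ P·[anion]ᵢ) / (Σ P·[cation]ᵢ + Σ P·[anion]ₒ)]
Numerator = 1×2.80 + 0.015×108 + 0.5×23.5 = 16.17
Denominator = 1×147 + 0.015×21.8 + 0.5×113 = 203.8
Vm = 61.6 · log₁₀(0.079332) = 61.6 × (-1.1006) = -67.79 mV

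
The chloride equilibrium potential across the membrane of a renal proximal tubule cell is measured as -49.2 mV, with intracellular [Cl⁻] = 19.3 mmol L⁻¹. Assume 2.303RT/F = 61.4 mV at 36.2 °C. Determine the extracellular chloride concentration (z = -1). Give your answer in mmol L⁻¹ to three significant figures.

122 mmol L⁻¹

Nernst: E = (61.4/-1) · log₁₀([out]/[in]), so log₁₀([out]/[in]) = -49.2 × -1 / 61.4 = 0.8013.
[out]/[in] = 10^(0.8013) = 6.329.
[out] = 6.329 × 19.3 = 122.1 mmol L⁻¹.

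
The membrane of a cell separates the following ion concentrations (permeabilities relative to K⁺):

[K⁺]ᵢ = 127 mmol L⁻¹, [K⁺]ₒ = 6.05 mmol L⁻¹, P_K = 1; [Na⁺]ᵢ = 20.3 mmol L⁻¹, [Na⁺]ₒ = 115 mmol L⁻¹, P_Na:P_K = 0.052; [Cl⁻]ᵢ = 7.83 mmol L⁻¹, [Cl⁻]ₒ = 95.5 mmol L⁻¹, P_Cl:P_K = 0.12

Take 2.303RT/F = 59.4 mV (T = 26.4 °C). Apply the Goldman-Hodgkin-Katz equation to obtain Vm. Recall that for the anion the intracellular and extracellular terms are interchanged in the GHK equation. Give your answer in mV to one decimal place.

Vm = 59.4 · log₁₀[(Σ P·[cation]ₒ + Σ P·[anion]ᵢ) / (Σ P·[cation]ᵢ + Σ P·[anion]ₒ)]
Numerator = 1×6.05 + 0.052×115 + 0.12×7.83 = 12.97
Denominator = 1×127 + 0.052×20.3 + 0.12×95.5 = 139.5
Vm = 59.4 · log₁₀(0.092962) = 59.4 × (-1.0317) = -61.28 mV

-61.3 mV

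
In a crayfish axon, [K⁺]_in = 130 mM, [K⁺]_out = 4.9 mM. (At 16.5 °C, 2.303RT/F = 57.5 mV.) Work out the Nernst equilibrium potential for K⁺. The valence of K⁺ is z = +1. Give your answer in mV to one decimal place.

-81.9 mV

E = (57.5/z) · log₁₀([K⁺]_out/[K⁺]_in) with z = +1.
= (57.5/1) · log₁₀(4.9/130) = 57.50 · log₁₀(0.03769)
= 57.50 · (-1.4237) = -81.87 mV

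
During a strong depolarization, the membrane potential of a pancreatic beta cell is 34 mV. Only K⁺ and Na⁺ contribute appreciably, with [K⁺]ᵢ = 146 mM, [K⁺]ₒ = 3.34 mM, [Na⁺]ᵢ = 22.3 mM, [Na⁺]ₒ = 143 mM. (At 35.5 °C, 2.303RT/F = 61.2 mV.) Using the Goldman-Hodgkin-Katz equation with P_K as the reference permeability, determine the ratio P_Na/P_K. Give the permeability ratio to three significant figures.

8.29

Let α = P_Na/P_K. GHK: Vm = 61.2·log₁₀[(Kₒ + α·Naₒ)/(Kᵢ + α·Naᵢ)].
10^(Vm/61.2) = 10^(34.0/61.2) = 3.5938
So 3.5938·(Kᵢ + α·Naᵢ) = Kₒ + α·Naₒ → α = (3.5938·146.0 − 3.34) / (143.0 − 3.5938·22.3)
α = (524.7 − 3.34) / (143.0 − 80.14) = 521.4/62.86 = 8.294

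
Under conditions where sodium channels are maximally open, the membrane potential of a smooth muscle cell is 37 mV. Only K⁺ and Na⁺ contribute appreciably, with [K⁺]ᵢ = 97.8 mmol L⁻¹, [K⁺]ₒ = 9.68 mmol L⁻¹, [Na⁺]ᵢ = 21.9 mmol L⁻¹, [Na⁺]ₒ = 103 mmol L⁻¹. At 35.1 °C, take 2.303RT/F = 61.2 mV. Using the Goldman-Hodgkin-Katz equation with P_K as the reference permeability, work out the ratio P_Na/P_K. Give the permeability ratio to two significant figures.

Let α = P_Na/P_K. GHK: Vm = 61.2·log₁₀[(Kₒ + α·Naₒ)/(Kᵢ + α·Naᵢ)].
10^(Vm/61.2) = 10^(37.0/61.2) = 4.0232
So 4.0232·(Kᵢ + α·Naᵢ) = Kₒ + α·Naₒ → α = (4.0232·97.8 − 9.68) / (103.0 − 4.0232·21.9)
α = (393.5 − 9.68) / (103.0 − 88.11) = 383.8/14.89 = 25.77

26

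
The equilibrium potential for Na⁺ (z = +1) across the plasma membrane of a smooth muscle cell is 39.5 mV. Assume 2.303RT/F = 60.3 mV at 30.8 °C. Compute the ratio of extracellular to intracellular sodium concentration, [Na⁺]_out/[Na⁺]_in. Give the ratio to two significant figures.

4.5

log₁₀([out]/[in]) = E·z/(60.3) = 39.5 × 1 / 60.3 = 0.6551
[out]/[in] = 10^(0.6551) = 4.519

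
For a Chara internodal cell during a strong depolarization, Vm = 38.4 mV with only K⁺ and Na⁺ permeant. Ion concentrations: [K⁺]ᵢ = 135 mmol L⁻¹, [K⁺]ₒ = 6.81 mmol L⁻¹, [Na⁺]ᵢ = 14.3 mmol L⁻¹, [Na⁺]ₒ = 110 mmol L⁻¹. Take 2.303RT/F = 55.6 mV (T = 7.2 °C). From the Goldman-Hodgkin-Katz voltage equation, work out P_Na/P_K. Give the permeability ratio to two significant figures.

Let α = P_Na/P_K. GHK: Vm = 55.6·log₁₀[(Kₒ + α·Naₒ)/(Kᵢ + α·Naᵢ)].
10^(Vm/55.6) = 10^(38.4/55.6) = 4.9051
So 4.9051·(Kᵢ + α·Naᵢ) = Kₒ + α·Naₒ → α = (4.9051·135.0 − 6.81) / (110.0 − 4.9051·14.3)
α = (662.2 − 6.81) / (110.0 − 70.14) = 655.4/39.86 = 16.44

16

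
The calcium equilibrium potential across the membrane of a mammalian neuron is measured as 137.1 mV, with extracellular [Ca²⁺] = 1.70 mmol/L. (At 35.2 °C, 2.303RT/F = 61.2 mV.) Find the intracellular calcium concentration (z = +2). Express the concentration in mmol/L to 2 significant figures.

0.000056 mmol/L

Nernst: E = (61.2/2) · log₁₀([out]/[in]), so log₁₀([out]/[in]) = 137.1 × 2 / 61.2 = 4.4804.
[out]/[in] = 10^(4.4804) = 3.023e+04.
[in] = 1.70 / 3.023e+04 = 5.624e-05 mmol/L.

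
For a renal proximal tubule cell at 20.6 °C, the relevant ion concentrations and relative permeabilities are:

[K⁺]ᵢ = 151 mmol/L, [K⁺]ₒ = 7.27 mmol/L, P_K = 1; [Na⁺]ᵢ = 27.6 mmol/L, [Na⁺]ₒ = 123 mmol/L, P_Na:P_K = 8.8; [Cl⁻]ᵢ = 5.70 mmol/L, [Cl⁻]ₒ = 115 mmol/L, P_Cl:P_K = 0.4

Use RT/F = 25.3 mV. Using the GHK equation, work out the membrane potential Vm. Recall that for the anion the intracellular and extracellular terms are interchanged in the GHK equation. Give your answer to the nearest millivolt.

23 mV

Vm = 25.3 · ln[(Σ P·[cation]ₒ + Σ P·[anion]ᵢ) / (Σ P·[cation]ᵢ + Σ P·[anion]ₒ)]
Numerator = 1×7.27 + 8.8×123 + 0.4×5.70 = 1092
Denominator = 1×151 + 8.8×27.6 + 0.4×115 = 439.9
Vm = 25.3 · ln(2.4824) = 25.3 × (0.9092) = 23.00 mV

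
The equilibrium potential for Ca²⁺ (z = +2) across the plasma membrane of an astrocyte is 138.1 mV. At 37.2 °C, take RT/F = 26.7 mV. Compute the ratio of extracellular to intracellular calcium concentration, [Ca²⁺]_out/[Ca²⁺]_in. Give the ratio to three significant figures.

31100

ln([out]/[in]) = E·z/(26.7) = 138.1 × 2 / 26.7 = 10.3446
[out]/[in] = e^(10.3446) = 3.109e+04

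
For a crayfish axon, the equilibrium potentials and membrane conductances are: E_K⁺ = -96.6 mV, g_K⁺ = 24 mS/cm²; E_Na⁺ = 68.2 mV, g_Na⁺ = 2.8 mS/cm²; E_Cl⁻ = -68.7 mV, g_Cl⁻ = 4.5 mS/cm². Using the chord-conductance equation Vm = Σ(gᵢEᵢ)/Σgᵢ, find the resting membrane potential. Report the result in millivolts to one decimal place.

-77.8 mV

Σ gᵢEᵢ = 24·(-96.6) + 2.8·(68.2) + 4.5·(-68.7) = -2436.59
Σ gᵢ = 24 + 2.8 + 4.5 = 31.3
Vm = -2436.59 / 31.3 = -77.85 mV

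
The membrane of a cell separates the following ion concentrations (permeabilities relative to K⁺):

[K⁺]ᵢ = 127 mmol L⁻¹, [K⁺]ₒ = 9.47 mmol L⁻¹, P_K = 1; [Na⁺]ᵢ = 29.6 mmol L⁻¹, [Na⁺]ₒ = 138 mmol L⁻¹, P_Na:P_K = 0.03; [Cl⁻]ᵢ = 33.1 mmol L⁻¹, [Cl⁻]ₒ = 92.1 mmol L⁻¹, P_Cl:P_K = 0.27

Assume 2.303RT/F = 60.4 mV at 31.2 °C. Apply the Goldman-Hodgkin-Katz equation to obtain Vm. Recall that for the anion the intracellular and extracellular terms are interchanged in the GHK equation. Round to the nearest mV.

-50 mV

Vm = 60.4 · log₁₀[(Σ P·[cation]ₒ + Σ P·[anion]ᵢ) / (Σ P·[cation]ᵢ + Σ P·[anion]ₒ)]
Numerator = 1×9.47 + 0.03×138 + 0.27×33.1 = 22.55
Denominator = 1×127 + 0.03×29.6 + 0.27×92.1 = 152.8
Vm = 60.4 · log₁₀(0.1476) = 60.4 × (-0.8309) = -50.19 mV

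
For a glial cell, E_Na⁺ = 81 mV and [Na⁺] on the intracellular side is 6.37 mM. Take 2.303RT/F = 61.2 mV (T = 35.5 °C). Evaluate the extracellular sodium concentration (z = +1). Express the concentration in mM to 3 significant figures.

Nernst: E = (61.2/1) · log₁₀([out]/[in]), so log₁₀([out]/[in]) = 81.0 × 1 / 61.2 = 1.3235.
[out]/[in] = 10^(1.3235) = 21.06.
[out] = 21.06 × 6.37 = 134.2 mM.

134 mM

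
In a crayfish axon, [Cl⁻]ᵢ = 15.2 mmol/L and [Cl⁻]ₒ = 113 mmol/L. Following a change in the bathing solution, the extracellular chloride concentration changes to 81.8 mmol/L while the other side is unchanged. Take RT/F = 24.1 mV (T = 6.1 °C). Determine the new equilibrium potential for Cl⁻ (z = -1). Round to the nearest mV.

After the shift: [Cl⁻]_out = 81.8, [Cl⁻]_in = 15.2 mmol/L.
E_new = (24.1/-1)·ln(81.8/15.2) = -24.10 · (1.6830) = -40.56 mV

-41 mV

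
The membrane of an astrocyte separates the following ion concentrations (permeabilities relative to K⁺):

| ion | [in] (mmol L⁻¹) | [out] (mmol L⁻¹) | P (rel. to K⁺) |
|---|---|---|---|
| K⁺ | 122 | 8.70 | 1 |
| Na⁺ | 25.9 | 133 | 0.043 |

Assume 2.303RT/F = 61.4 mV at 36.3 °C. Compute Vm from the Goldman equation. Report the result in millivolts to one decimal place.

-57.2 mV

Vm = 61.4 · log₁₀[(Σ P·[cation]ₒ + Σ P·[anion]ᵢ) / (Σ P·[cation]ᵢ + Σ P·[anion]ₒ)]
Numerator = 1×8.70 + 0.043×133 = 14.42
Denominator = 1×122 + 0.043×25.9 = 123.1
Vm = 61.4 · log₁₀(0.11712) = 61.4 × (-0.9314) = -57.19 mV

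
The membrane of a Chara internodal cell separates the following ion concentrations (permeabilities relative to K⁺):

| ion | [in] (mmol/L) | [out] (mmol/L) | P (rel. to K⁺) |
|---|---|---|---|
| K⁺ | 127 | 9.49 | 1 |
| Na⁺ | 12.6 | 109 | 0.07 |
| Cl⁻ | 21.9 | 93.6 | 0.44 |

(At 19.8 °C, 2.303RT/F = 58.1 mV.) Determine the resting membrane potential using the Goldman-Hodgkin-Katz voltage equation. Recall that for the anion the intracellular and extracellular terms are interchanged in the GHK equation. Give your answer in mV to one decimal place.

Vm = 58.1 · log₁₀[(Σ P·[cation]ₒ + Σ P·[anion]ᵢ) / (Σ P·[cation]ᵢ + Σ P·[anion]ₒ)]
Numerator = 1×9.49 + 0.07×109 + 0.44×21.9 = 26.76
Denominator = 1×127 + 0.07×12.6 + 0.44×93.6 = 169.1
Vm = 58.1 · log₁₀(0.15826) = 58.1 × (-0.8006) = -46.52 mV

-46.5 mV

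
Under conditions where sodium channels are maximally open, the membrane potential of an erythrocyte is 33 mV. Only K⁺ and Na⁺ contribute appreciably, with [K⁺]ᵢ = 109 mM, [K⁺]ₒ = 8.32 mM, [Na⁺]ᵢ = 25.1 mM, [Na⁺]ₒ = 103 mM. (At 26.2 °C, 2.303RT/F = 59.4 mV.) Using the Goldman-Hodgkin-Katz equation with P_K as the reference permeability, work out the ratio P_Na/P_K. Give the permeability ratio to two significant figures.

Let α = P_Na/P_K. GHK: Vm = 59.4·log₁₀[(Kₒ + α·Naₒ)/(Kᵢ + α·Naᵢ)].
10^(Vm/59.4) = 10^(33.0/59.4) = 3.5938
So 3.5938·(Kᵢ + α·Naᵢ) = Kₒ + α·Naₒ → α = (3.5938·109.0 − 8.32) / (103.0 − 3.5938·25.1)
α = (391.7 − 8.32) / (103.0 − 90.2) = 383.4/12.8 = 29.96

30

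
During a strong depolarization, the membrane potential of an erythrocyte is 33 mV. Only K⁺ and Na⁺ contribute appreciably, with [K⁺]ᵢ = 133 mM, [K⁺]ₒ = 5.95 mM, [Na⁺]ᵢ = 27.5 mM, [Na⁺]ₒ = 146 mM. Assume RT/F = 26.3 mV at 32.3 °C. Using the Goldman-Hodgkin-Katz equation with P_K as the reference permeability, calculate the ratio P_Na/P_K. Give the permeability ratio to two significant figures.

Let α = P_Na/P_K. GHK: Vm = 26.3·ln[(Kₒ + α·Naₒ)/(Kᵢ + α·Naᵢ)].
e^(Vm/26.3) = e^(33.0/26.3) = 3.507
So 3.507·(Kᵢ + α·Naᵢ) = Kₒ + α·Naₒ → α = (3.507·133.0 − 5.95) / (146.0 − 3.507·27.5)
α = (466.4 − 5.95) / (146.0 − 96.44) = 460.5/49.56 = 9.292

9.3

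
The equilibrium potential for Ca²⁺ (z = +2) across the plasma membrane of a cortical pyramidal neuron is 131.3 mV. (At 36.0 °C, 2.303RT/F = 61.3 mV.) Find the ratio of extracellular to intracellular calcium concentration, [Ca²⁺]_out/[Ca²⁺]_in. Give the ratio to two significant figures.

log₁₀([out]/[in]) = E·z/(61.3) = 131.3 × 2 / 61.3 = 4.2838
[out]/[in] = 10^(4.2838) = 1.922e+04

19000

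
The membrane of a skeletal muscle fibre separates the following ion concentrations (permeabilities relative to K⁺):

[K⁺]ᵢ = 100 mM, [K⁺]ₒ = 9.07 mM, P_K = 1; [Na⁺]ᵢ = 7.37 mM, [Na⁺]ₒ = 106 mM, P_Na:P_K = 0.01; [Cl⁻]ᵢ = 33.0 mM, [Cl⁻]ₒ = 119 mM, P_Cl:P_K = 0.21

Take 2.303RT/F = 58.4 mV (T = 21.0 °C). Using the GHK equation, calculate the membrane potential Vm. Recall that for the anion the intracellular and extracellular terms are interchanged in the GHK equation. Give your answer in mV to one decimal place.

Vm = 58.4 · log₁₀[(Σ P·[cation]ₒ + Σ P·[anion]ᵢ) / (Σ P·[cation]ᵢ + Σ P·[anion]ₒ)]
Numerator = 1×9.07 + 0.01×106 + 0.21×33.0 = 17.06
Denominator = 1×100 + 0.01×7.37 + 0.21×119 = 125.1
Vm = 58.4 · log₁₀(0.13641) = 58.4 × (-0.8652) = -50.52 mV

-50.5 mV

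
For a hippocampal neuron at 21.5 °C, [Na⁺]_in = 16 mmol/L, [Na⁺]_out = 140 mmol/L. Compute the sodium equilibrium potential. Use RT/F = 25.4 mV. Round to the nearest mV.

55 mV

E = (25.4/z) · ln([Na⁺]_out/[Na⁺]_in) with z = +1.
= (25.4/1) · ln(140/16) = 25.40 · ln(8.75)
= 25.40 · (2.1691) = 55.09 mV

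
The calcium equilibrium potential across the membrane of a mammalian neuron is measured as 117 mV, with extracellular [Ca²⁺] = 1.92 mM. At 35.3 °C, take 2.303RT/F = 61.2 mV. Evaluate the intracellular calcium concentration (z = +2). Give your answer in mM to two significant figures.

0.00029 mM

Nernst: E = (61.2/2) · log₁₀([out]/[in]), so log₁₀([out]/[in]) = 117.0 × 2 / 61.2 = 3.8235.
[out]/[in] = 10^(3.8235) = 6661.
[in] = 1.92 / 6661 = 0.0002883 mM.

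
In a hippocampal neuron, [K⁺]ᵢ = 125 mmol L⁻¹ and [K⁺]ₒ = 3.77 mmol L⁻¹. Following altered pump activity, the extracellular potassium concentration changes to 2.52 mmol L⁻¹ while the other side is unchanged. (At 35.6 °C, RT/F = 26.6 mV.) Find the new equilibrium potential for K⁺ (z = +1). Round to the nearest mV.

After the shift: [K⁺]_out = 2.52, [K⁺]_in = 125 mmol L⁻¹.
E_new = (26.6/1)·ln(2.52/125) = 26.60 · (-3.9041) = -103.85 mV

-104 mV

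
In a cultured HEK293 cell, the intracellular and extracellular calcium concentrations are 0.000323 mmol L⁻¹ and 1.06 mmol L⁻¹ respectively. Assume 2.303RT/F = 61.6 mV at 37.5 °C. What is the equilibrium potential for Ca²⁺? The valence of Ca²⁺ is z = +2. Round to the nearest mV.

E = (61.6/z) · log₁₀([Ca²⁺]_out/[Ca²⁺]_in) with z = +2.
= (61.6/2) · log₁₀(1.06/0.000323) = 30.80 · log₁₀(3282)
= 30.80 · (3.5161) = 108.30 mV

108 mV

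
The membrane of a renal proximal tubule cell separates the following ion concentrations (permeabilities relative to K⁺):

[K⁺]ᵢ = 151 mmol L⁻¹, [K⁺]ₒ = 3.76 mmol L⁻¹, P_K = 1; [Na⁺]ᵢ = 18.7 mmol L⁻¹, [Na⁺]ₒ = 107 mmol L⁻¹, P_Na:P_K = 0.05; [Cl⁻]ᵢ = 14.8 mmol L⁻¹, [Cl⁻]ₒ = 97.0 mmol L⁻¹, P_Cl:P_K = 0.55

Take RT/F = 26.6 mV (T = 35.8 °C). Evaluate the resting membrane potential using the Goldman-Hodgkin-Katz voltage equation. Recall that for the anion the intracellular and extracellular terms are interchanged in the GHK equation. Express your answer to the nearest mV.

-66 mV

Vm = 26.6 · ln[(Σ P·[cation]ₒ + Σ P·[anion]ᵢ) / (Σ P·[cation]ᵢ + Σ P·[anion]ₒ)]
Numerator = 1×3.76 + 0.05×107 + 0.55×14.8 = 17.25
Denominator = 1×151 + 0.05×18.7 + 0.55×97.0 = 205.3
Vm = 26.6 · ln(0.08403) = 26.6 × (-2.4766) = -65.88 mV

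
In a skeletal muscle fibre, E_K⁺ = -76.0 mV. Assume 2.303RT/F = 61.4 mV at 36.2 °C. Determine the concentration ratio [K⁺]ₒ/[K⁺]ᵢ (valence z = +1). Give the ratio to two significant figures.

0.058

log₁₀([out]/[in]) = E·z/(61.4) = -76.0 × 1 / 61.4 = -1.2378
[out]/[in] = 10^(-1.2378) = 0.05784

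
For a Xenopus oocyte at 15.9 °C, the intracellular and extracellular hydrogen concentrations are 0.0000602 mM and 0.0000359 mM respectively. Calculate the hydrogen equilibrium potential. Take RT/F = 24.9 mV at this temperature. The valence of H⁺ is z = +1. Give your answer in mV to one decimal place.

-12.9 mV

E = (24.9/z) · ln([H⁺]_out/[H⁺]_in) with z = +1.
= (24.9/1) · ln(0.0000359/0.0000602) = 24.90 · ln(0.5963)
= 24.90 · (-0.5169) = -12.87 mV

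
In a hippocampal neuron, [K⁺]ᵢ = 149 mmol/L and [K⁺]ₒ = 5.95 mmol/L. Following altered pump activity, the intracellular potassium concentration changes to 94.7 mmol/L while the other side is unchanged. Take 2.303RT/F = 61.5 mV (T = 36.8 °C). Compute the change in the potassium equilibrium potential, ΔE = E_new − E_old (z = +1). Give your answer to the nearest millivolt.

E_old = (61.5/1)·log₁₀(5.95/149) = -86.02 mV
E_new = (61.5/1)·log₁₀(5.95/94.7) = -73.91 mV
ΔE = -73.91 − (-86.02) = 12.11 mV

12 mV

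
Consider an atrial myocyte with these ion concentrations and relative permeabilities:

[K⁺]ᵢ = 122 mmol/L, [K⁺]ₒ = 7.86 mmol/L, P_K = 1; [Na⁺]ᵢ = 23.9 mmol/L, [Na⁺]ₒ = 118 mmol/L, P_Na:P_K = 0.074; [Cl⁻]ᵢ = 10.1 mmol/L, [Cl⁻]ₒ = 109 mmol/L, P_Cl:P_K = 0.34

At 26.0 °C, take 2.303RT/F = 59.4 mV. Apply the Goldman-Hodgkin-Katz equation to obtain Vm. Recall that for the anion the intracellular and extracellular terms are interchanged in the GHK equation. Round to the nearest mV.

-54 mV

Vm = 59.4 · log₁₀[(Σ P·[cation]ₒ + Σ P·[anion]ᵢ) / (Σ P·[cation]ᵢ + Σ P·[anion]ₒ)]
Numerator = 1×7.86 + 0.074×118 + 0.34×10.1 = 20.03
Denominator = 1×122 + 0.074×23.9 + 0.34×109 = 160.8
Vm = 59.4 · log₁₀(0.12452) = 59.4 × (-0.9048) = -53.74 mV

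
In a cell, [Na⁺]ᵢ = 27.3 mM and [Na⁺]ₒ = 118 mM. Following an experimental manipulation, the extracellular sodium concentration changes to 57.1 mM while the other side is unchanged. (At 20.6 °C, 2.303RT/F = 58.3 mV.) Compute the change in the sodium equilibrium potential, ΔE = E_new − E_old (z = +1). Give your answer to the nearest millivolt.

E_old = (58.3/1)·log₁₀(118/27.3) = 37.06 mV
E_new = (58.3/1)·log₁₀(57.1/27.3) = 18.68 mV
ΔE = 18.68 − (37.06) = -18.38 mV

-18 mV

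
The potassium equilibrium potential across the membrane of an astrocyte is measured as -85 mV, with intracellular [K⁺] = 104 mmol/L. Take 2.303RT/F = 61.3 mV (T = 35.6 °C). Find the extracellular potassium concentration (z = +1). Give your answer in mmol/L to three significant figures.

4.27 mmol/L

Nernst: E = (61.3/1) · log₁₀([out]/[in]), so log₁₀([out]/[in]) = -85.0 × 1 / 61.3 = -1.3866.
[out]/[in] = 10^(-1.3866) = 0.04106.
[out] = 0.04106 × 104 = 4.27 mmol/L.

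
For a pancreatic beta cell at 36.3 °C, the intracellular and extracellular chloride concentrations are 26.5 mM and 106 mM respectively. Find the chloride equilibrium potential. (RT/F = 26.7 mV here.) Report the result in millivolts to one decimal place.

-37.0 mV

E = (26.7/z) · ln([Cl⁻]_out/[Cl⁻]_in) with z = -1.
For an anion, dividing by z = -1 reverses the sign.
= (26.7/-1) · ln(106/26.5) = -26.70 · ln(4)
= -26.70 · (1.3863) = -37.01 mV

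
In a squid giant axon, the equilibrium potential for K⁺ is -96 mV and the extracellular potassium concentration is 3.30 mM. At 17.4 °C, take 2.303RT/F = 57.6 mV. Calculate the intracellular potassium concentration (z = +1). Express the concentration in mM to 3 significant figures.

153 mM

Nernst: E = (57.6/1) · log₁₀([out]/[in]), so log₁₀([out]/[in]) = -96.0 × 1 / 57.6 = -1.6667.
[out]/[in] = 10^(-1.6667) = 0.02154.
[in] = 3.30 / 0.02154 = 153.2 mM.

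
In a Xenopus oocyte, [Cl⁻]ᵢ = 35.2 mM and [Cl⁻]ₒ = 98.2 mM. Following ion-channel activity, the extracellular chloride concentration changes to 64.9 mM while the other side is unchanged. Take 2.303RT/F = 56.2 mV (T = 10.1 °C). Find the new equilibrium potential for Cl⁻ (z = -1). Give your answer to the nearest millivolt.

After the shift: [Cl⁻]_out = 64.9, [Cl⁻]_in = 35.2 mM.
E_new = (56.2/-1)·log₁₀(64.9/35.2) = -56.20 · (0.2657) = -14.93 mV

-15 mV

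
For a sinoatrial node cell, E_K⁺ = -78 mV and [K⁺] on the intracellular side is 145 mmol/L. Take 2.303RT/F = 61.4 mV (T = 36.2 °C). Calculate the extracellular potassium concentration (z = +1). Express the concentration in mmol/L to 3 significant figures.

7.78 mmol/L

Nernst: E = (61.4/1) · log₁₀([out]/[in]), so log₁₀([out]/[in]) = -78.0 × 1 / 61.4 = -1.2704.
[out]/[in] = 10^(-1.2704) = 0.05366.
[out] = 0.05366 × 145 = 7.781 mmol/L.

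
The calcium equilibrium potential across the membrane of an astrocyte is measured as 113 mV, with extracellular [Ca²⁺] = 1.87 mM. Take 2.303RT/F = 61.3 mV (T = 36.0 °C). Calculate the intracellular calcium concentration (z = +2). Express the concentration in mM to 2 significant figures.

0.00038 mM

Nernst: E = (61.3/2) · log₁₀([out]/[in]), so log₁₀([out]/[in]) = 113.0 × 2 / 61.3 = 3.6868.
[out]/[in] = 10^(3.6868) = 4862.
[in] = 1.87 / 4862 = 0.0003846 mM.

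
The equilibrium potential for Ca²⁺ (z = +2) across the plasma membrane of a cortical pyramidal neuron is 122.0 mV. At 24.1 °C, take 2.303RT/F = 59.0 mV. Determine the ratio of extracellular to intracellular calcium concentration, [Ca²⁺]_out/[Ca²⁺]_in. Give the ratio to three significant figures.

log₁₀([out]/[in]) = E·z/(59.0) = 122.0 × 2 / 59.0 = 4.1356
[out]/[in] = 10^(4.1356) = 1.366e+04

13700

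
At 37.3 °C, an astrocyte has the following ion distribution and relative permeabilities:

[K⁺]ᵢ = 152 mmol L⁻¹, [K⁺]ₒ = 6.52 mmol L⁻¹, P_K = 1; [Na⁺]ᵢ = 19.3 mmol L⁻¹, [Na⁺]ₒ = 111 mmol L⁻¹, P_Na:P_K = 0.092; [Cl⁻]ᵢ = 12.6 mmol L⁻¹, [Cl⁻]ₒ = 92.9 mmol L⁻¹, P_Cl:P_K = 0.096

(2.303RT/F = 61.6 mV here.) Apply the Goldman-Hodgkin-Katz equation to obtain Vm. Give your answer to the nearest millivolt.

Vm = 61.6 · log₁₀[(Σ P·[cation]ₒ + Σ P·[anion]ᵢ) / (Σ P·[cation]ᵢ + Σ P·[anion]ₒ)]
Numerator = 1×6.52 + 0.092×111 + 0.096×12.6 = 17.94
Denominator = 1×152 + 0.092×19.3 + 0.096×92.9 = 162.7
Vm = 61.6 · log₁₀(0.11028) = 61.6 × (-0.9575) = -58.98 mV

-59 mV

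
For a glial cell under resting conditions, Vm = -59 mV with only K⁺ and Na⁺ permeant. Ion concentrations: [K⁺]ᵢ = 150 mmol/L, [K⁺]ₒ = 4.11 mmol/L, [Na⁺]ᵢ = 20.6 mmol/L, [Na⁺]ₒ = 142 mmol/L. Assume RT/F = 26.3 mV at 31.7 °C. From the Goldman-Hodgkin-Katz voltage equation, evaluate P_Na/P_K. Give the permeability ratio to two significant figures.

Let α = P_Na/P_K. GHK: Vm = 26.3·ln[(Kₒ + α·Naₒ)/(Kᵢ + α·Naᵢ)].
e^(Vm/26.3) = e^(-59.0/26.3) = 0.1061
So 0.1061·(Kᵢ + α·Naᵢ) = Kₒ + α·Naₒ → α = (0.1061·150.0 − 4.11) / (142.0 − 0.1061·20.6)
α = (15.92 − 4.11) / (142.0 − 2.186) = 11.81/139.8 = 0.08444

0.084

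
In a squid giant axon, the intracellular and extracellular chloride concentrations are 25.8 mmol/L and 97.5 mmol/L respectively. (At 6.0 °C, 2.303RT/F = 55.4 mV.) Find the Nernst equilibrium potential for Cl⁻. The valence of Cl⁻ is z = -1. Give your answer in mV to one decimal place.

E = (55.4/z) · log₁₀([Cl⁻]_out/[Cl⁻]_in) with z = -1.
For an anion, dividing by z = -1 reverses the sign.
= (55.4/-1) · log₁₀(97.5/25.8) = -55.40 · log₁₀(3.779)
= -55.40 · (0.5774) = -31.99 mV

-32.0 mV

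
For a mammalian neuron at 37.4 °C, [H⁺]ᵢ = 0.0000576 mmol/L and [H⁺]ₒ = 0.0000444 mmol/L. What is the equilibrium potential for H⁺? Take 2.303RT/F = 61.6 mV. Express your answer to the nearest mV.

E = (61.6/z) · log₁₀([H⁺]_out/[H⁺]_in) with z = +1.
= (61.6/1) · log₁₀(0.0000444/0.0000576) = 61.60 · log₁₀(0.7708)
= 61.60 · (-0.1130) = -6.96 mV

-7 mV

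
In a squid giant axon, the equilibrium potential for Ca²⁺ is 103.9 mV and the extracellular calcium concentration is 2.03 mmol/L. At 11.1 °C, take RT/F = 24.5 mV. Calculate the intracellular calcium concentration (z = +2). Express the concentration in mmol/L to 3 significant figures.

0.000421 mmol/L

Nernst: E = (24.5/2) · ln([out]/[in]), so ln([out]/[in]) = 103.9 × 2 / 24.5 = 8.4816.
[out]/[in] = e^(8.4816) = 4825.
[in] = 2.03 / 4825 = 0.0004207 mmol/L.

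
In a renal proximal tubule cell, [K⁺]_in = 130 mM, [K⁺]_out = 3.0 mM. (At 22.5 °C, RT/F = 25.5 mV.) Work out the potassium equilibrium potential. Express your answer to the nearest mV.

E = (25.5/z) · ln([K⁺]_out/[K⁺]_in) with z = +1.
= (25.5/1) · ln(3.0/130) = 25.50 · ln(0.02308)
= 25.50 · (-3.7689) = -96.11 mV

-96 mV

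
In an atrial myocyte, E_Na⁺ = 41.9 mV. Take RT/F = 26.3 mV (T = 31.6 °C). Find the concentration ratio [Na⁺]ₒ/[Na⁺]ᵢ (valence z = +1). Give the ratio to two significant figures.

ln([out]/[in]) = E·z/(26.3) = 41.9 × 1 / 26.3 = 1.5932
[out]/[in] = e^(1.5932) = 4.919

4.9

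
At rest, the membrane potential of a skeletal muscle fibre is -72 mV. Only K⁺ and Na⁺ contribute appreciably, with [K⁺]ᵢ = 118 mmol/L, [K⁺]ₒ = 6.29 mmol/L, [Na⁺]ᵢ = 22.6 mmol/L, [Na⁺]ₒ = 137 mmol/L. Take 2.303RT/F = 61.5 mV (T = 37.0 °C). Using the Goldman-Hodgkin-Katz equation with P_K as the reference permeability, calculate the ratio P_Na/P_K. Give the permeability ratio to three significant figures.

Let α = P_Na/P_K. GHK: Vm = 61.5·log₁₀[(Kₒ + α·Naₒ)/(Kᵢ + α·Naᵢ)].
10^(Vm/61.5) = 10^(-72.0/61.5) = 0.067494
So 0.067494·(Kᵢ + α·Naᵢ) = Kₒ + α·Naₒ → α = (0.067494·118.0 − 6.29) / (137.0 − 0.067494·22.6)
α = (7.964 − 6.29) / (137.0 − 1.525) = 1.674/135.5 = 0.01236

0.0124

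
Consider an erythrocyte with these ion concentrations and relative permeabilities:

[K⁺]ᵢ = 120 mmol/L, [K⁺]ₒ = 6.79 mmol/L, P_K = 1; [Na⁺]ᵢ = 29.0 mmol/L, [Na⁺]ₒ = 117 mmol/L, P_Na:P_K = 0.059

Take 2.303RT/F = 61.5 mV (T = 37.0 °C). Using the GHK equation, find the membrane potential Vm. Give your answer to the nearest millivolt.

-58 mV

Vm = 61.5 · log₁₀[(Σ P·[cation]ₒ + Σ P·[anion]ᵢ) / (Σ P·[cation]ᵢ + Σ P·[anion]ₒ)]
Numerator = 1×6.79 + 0.059×117 = 13.69
Denominator = 1×120 + 0.059×29.0 = 121.7
Vm = 61.5 · log₁₀(0.1125) = 61.5 × (-0.9488) = -58.35 mV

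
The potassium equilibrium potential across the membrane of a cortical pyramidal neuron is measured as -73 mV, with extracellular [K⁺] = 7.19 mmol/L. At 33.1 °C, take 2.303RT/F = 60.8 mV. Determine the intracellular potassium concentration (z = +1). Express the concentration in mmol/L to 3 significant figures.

Nernst: E = (60.8/1) · log₁₀([out]/[in]), so log₁₀([out]/[in]) = -73.0 × 1 / 60.8 = -1.2007.
[out]/[in] = 10^(-1.2007) = 0.063.
[in] = 7.19 / 0.063 = 114.1 mmol/L.

114 mmol/L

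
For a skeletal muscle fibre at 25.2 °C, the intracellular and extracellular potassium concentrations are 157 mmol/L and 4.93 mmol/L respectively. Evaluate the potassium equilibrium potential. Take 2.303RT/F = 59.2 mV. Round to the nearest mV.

E = (59.2/z) · log₁₀([K⁺]_out/[K⁺]_in) with z = +1.
= (59.2/1) · log₁₀(4.93/157) = 59.20 · log₁₀(0.0314)
= 59.20 · (-1.5031) = -88.98 mV

-89 mV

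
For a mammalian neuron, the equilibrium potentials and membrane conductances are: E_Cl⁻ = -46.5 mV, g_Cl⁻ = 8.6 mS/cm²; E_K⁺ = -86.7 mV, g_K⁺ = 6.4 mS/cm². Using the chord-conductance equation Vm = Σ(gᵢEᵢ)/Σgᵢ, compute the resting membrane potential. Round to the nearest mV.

Σ gᵢEᵢ = 8.6·(-46.5) + 6.4·(-86.7) = -954.78
Σ gᵢ = 8.6 + 6.4 = 15
Vm = -954.78 / 15 = -63.65 mV

-64 mV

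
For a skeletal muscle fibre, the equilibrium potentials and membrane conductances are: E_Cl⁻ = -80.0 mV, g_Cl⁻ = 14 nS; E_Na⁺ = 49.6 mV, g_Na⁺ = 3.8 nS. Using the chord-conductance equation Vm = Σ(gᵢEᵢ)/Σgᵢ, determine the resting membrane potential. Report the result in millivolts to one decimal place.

Σ gᵢEᵢ = 14·(-80.0) + 3.8·(49.6) = -931.52
Σ gᵢ = 14 + 3.8 = 17.8
Vm = -931.52 / 17.8 = -52.33 mV

-52.3 mV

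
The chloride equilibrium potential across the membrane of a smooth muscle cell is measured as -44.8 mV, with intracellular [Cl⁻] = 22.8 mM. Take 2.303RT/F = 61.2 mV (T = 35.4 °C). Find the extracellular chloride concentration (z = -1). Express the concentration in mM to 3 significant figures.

Nernst: E = (61.2/-1) · log₁₀([out]/[in]), so log₁₀([out]/[in]) = -44.8 × -1 / 61.2 = 0.7320.
[out]/[in] = 10^(0.7320) = 5.395.
[out] = 5.395 × 22.8 = 123 mM.

123 mM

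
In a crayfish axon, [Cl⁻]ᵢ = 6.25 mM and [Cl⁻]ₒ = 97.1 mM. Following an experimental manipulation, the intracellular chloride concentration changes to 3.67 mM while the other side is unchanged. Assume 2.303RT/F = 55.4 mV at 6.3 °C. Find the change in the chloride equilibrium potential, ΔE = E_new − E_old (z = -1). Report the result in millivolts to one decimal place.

-12.8 mV

E_old = (55.4/-1)·log₁₀(97.1/6.25) = -66.00 mV
E_new = (55.4/-1)·log₁₀(97.1/3.67) = -78.81 mV
ΔE = -78.81 − (-66.00) = -12.81 mV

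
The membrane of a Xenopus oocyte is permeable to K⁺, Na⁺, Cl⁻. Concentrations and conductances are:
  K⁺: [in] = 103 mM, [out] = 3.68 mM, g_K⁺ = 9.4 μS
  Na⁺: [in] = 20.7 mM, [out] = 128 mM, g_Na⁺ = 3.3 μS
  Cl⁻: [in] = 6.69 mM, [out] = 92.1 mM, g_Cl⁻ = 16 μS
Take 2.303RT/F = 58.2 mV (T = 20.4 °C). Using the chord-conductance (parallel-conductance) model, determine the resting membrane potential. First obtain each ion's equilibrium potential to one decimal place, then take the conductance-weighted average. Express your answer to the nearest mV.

-59 mV

E_K⁺ = (58.2/1)·log₁₀(3.68/103) = -84.2 mV
E_Na⁺ = (58.2/1)·log₁₀(128/20.7) = 46.1 mV
E_Cl⁻ = (58.2/-1)·log₁₀(92.1/6.69) = -66.3 mV
Vm = (Σ gᵢEᵢ)/(Σ gᵢ) = (9.4·-84.2 + 3.3·46.1 + 16·-66.3) / (9.4 + 3.3 + 16)
= -1700.15 / 28.7 = -59.24 mV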